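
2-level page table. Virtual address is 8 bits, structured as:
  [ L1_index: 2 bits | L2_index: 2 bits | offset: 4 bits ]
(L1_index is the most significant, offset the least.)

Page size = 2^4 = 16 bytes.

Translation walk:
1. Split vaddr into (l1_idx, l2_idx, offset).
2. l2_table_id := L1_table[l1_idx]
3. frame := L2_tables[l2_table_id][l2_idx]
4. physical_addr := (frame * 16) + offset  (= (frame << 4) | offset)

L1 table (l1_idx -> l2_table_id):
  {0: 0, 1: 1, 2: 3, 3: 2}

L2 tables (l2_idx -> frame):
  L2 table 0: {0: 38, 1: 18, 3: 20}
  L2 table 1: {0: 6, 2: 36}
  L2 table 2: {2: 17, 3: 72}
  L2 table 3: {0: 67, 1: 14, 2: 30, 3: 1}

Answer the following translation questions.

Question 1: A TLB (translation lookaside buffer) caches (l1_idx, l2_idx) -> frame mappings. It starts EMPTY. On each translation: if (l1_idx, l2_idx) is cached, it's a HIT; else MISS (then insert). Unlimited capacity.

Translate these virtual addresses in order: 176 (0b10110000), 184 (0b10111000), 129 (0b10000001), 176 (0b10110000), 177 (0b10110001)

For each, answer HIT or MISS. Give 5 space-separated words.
Answer: MISS HIT MISS HIT HIT

Derivation:
vaddr=176: (2,3) not in TLB -> MISS, insert
vaddr=184: (2,3) in TLB -> HIT
vaddr=129: (2,0) not in TLB -> MISS, insert
vaddr=176: (2,3) in TLB -> HIT
vaddr=177: (2,3) in TLB -> HIT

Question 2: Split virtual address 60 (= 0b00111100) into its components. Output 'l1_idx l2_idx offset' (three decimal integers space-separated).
Answer: 0 3 12

Derivation:
vaddr = 60 = 0b00111100
  top 2 bits -> l1_idx = 0
  next 2 bits -> l2_idx = 3
  bottom 4 bits -> offset = 12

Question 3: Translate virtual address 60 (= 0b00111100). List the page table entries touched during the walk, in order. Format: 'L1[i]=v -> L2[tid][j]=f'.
Answer: L1[0]=0 -> L2[0][3]=20

Derivation:
vaddr = 60 = 0b00111100
Split: l1_idx=0, l2_idx=3, offset=12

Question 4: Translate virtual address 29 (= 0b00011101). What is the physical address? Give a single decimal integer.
Answer: 301

Derivation:
vaddr = 29 = 0b00011101
Split: l1_idx=0, l2_idx=1, offset=13
L1[0] = 0
L2[0][1] = 18
paddr = 18 * 16 + 13 = 301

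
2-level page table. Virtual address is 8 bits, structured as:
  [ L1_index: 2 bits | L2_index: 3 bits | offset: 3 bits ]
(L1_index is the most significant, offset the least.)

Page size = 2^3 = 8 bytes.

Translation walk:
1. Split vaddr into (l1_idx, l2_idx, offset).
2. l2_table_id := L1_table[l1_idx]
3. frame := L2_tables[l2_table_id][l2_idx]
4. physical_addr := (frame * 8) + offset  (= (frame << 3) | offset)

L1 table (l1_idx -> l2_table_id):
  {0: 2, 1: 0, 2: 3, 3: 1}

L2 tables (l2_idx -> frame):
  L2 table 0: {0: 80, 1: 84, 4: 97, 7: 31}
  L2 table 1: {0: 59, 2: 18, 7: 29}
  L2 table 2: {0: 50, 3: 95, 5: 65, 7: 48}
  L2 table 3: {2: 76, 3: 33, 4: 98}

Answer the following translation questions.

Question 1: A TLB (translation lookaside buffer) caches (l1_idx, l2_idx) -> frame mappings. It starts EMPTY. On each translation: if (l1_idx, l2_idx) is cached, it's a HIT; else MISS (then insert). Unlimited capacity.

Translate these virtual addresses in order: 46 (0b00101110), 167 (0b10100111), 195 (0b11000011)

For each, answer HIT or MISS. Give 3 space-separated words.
vaddr=46: (0,5) not in TLB -> MISS, insert
vaddr=167: (2,4) not in TLB -> MISS, insert
vaddr=195: (3,0) not in TLB -> MISS, insert

Answer: MISS MISS MISS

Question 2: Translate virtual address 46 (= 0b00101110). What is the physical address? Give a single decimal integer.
vaddr = 46 = 0b00101110
Split: l1_idx=0, l2_idx=5, offset=6
L1[0] = 2
L2[2][5] = 65
paddr = 65 * 8 + 6 = 526

Answer: 526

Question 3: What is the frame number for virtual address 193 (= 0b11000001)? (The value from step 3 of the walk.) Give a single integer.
Answer: 59

Derivation:
vaddr = 193: l1_idx=3, l2_idx=0
L1[3] = 1; L2[1][0] = 59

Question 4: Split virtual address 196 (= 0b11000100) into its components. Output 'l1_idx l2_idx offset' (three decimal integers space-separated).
vaddr = 196 = 0b11000100
  top 2 bits -> l1_idx = 3
  next 3 bits -> l2_idx = 0
  bottom 3 bits -> offset = 4

Answer: 3 0 4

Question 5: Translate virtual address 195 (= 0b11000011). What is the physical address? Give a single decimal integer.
vaddr = 195 = 0b11000011
Split: l1_idx=3, l2_idx=0, offset=3
L1[3] = 1
L2[1][0] = 59
paddr = 59 * 8 + 3 = 475

Answer: 475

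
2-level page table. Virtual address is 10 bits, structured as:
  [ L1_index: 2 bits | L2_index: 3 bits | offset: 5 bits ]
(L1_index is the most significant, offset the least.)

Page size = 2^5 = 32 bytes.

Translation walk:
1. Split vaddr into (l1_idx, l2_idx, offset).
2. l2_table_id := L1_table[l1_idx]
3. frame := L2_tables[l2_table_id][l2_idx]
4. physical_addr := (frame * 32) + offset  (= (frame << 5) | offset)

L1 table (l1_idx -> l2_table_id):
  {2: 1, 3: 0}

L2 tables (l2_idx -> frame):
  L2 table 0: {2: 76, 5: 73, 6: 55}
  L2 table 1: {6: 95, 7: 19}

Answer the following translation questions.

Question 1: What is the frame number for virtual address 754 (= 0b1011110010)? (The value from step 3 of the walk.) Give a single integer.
vaddr = 754: l1_idx=2, l2_idx=7
L1[2] = 1; L2[1][7] = 19

Answer: 19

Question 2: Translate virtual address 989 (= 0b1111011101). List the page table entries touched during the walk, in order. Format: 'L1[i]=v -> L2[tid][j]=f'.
Answer: L1[3]=0 -> L2[0][6]=55

Derivation:
vaddr = 989 = 0b1111011101
Split: l1_idx=3, l2_idx=6, offset=29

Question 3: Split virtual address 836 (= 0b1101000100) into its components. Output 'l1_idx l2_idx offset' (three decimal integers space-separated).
vaddr = 836 = 0b1101000100
  top 2 bits -> l1_idx = 3
  next 3 bits -> l2_idx = 2
  bottom 5 bits -> offset = 4

Answer: 3 2 4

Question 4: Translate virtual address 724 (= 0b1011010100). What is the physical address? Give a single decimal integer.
vaddr = 724 = 0b1011010100
Split: l1_idx=2, l2_idx=6, offset=20
L1[2] = 1
L2[1][6] = 95
paddr = 95 * 32 + 20 = 3060

Answer: 3060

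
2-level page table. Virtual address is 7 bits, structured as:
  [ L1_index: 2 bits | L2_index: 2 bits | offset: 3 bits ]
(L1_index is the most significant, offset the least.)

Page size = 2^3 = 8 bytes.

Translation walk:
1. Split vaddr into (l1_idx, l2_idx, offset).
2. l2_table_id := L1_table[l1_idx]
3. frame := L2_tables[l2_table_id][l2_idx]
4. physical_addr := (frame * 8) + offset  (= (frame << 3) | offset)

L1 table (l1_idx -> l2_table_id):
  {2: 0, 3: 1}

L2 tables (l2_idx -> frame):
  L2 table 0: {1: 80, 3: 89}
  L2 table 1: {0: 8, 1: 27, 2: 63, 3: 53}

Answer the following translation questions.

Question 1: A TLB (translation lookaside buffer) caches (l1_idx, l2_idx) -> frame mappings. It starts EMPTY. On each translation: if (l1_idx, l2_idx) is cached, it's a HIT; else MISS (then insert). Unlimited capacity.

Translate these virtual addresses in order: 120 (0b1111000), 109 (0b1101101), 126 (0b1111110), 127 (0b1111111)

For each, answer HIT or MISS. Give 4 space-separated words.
vaddr=120: (3,3) not in TLB -> MISS, insert
vaddr=109: (3,1) not in TLB -> MISS, insert
vaddr=126: (3,3) in TLB -> HIT
vaddr=127: (3,3) in TLB -> HIT

Answer: MISS MISS HIT HIT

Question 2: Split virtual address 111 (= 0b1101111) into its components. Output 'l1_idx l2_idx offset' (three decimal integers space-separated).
Answer: 3 1 7

Derivation:
vaddr = 111 = 0b1101111
  top 2 bits -> l1_idx = 3
  next 2 bits -> l2_idx = 1
  bottom 3 bits -> offset = 7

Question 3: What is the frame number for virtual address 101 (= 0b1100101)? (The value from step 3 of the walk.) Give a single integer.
Answer: 8

Derivation:
vaddr = 101: l1_idx=3, l2_idx=0
L1[3] = 1; L2[1][0] = 8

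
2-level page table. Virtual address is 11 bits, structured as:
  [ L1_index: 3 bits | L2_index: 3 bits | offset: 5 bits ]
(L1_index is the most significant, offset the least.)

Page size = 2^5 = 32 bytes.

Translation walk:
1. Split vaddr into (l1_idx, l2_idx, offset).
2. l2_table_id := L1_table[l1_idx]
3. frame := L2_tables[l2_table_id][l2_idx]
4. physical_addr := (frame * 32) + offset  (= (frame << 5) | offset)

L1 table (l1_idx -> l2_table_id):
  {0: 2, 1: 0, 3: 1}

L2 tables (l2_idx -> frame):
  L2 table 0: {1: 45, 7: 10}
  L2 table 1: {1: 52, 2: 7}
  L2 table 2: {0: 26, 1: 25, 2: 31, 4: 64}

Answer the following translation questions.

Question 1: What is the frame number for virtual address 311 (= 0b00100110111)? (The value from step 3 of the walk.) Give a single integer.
Answer: 45

Derivation:
vaddr = 311: l1_idx=1, l2_idx=1
L1[1] = 0; L2[0][1] = 45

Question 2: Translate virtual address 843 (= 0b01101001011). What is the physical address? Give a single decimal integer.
Answer: 235

Derivation:
vaddr = 843 = 0b01101001011
Split: l1_idx=3, l2_idx=2, offset=11
L1[3] = 1
L2[1][2] = 7
paddr = 7 * 32 + 11 = 235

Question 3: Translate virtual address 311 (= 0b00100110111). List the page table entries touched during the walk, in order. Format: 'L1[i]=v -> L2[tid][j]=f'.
vaddr = 311 = 0b00100110111
Split: l1_idx=1, l2_idx=1, offset=23

Answer: L1[1]=0 -> L2[0][1]=45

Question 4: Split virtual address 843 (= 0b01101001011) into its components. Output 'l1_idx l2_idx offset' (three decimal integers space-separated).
vaddr = 843 = 0b01101001011
  top 3 bits -> l1_idx = 3
  next 3 bits -> l2_idx = 2
  bottom 5 bits -> offset = 11

Answer: 3 2 11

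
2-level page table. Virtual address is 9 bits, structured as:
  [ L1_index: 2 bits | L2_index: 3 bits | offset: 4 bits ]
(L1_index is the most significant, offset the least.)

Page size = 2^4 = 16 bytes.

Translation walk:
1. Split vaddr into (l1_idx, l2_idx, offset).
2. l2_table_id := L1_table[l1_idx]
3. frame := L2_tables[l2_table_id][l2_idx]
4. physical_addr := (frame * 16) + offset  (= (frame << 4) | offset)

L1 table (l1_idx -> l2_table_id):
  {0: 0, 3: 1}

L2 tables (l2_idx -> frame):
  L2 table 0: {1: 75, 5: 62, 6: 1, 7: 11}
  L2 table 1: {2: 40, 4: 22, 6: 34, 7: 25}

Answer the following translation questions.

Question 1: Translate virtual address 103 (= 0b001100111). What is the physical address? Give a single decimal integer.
vaddr = 103 = 0b001100111
Split: l1_idx=0, l2_idx=6, offset=7
L1[0] = 0
L2[0][6] = 1
paddr = 1 * 16 + 7 = 23

Answer: 23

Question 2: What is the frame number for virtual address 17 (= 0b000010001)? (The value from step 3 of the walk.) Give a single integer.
vaddr = 17: l1_idx=0, l2_idx=1
L1[0] = 0; L2[0][1] = 75

Answer: 75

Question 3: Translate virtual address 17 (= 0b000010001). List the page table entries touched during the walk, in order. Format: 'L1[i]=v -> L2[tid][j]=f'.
Answer: L1[0]=0 -> L2[0][1]=75

Derivation:
vaddr = 17 = 0b000010001
Split: l1_idx=0, l2_idx=1, offset=1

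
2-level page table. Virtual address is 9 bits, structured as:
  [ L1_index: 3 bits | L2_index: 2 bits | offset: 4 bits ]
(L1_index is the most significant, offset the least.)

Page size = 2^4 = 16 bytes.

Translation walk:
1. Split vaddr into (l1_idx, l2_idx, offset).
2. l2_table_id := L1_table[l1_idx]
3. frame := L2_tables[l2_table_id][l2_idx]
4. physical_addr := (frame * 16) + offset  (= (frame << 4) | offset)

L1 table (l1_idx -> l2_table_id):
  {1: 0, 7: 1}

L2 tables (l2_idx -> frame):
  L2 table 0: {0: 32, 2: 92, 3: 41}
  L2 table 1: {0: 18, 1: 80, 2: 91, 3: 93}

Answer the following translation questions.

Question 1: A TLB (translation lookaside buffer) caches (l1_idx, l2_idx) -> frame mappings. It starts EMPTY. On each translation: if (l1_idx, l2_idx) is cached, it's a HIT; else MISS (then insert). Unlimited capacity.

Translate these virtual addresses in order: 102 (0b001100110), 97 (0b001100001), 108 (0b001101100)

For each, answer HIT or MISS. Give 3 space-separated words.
vaddr=102: (1,2) not in TLB -> MISS, insert
vaddr=97: (1,2) in TLB -> HIT
vaddr=108: (1,2) in TLB -> HIT

Answer: MISS HIT HIT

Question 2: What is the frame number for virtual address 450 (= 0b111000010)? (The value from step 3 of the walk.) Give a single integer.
vaddr = 450: l1_idx=7, l2_idx=0
L1[7] = 1; L2[1][0] = 18

Answer: 18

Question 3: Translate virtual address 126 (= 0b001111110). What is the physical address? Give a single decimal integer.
Answer: 670

Derivation:
vaddr = 126 = 0b001111110
Split: l1_idx=1, l2_idx=3, offset=14
L1[1] = 0
L2[0][3] = 41
paddr = 41 * 16 + 14 = 670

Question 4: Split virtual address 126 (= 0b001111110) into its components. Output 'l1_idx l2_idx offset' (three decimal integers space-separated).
Answer: 1 3 14

Derivation:
vaddr = 126 = 0b001111110
  top 3 bits -> l1_idx = 1
  next 2 bits -> l2_idx = 3
  bottom 4 bits -> offset = 14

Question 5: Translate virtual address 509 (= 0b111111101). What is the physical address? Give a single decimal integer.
Answer: 1501

Derivation:
vaddr = 509 = 0b111111101
Split: l1_idx=7, l2_idx=3, offset=13
L1[7] = 1
L2[1][3] = 93
paddr = 93 * 16 + 13 = 1501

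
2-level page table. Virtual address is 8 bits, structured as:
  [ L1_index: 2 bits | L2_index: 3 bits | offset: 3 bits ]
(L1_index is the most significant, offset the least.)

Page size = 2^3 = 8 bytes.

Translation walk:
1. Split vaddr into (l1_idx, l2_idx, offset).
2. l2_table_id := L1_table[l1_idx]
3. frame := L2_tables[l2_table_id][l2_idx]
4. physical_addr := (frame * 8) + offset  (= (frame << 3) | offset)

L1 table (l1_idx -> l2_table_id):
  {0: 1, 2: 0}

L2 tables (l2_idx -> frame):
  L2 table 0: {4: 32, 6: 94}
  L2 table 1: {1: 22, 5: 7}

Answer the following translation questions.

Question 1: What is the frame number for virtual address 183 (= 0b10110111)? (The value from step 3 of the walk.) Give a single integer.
Answer: 94

Derivation:
vaddr = 183: l1_idx=2, l2_idx=6
L1[2] = 0; L2[0][6] = 94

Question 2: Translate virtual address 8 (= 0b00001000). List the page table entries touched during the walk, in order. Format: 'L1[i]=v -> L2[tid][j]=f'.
vaddr = 8 = 0b00001000
Split: l1_idx=0, l2_idx=1, offset=0

Answer: L1[0]=1 -> L2[1][1]=22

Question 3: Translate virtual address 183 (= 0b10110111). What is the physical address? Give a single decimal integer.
Answer: 759

Derivation:
vaddr = 183 = 0b10110111
Split: l1_idx=2, l2_idx=6, offset=7
L1[2] = 0
L2[0][6] = 94
paddr = 94 * 8 + 7 = 759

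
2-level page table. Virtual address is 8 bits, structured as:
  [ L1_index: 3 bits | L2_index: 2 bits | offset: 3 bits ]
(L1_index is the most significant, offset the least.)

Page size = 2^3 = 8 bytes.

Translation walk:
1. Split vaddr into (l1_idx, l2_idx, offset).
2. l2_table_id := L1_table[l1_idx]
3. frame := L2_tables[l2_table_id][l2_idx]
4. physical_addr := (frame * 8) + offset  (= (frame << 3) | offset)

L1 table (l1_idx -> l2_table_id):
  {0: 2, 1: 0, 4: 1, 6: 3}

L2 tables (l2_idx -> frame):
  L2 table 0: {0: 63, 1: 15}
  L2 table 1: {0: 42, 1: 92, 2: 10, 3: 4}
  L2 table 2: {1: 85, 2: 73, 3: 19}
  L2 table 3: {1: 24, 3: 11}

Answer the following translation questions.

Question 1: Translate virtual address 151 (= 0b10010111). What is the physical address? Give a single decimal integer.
vaddr = 151 = 0b10010111
Split: l1_idx=4, l2_idx=2, offset=7
L1[4] = 1
L2[1][2] = 10
paddr = 10 * 8 + 7 = 87

Answer: 87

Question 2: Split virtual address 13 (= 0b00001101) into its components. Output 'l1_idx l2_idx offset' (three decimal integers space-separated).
vaddr = 13 = 0b00001101
  top 3 bits -> l1_idx = 0
  next 2 bits -> l2_idx = 1
  bottom 3 bits -> offset = 5

Answer: 0 1 5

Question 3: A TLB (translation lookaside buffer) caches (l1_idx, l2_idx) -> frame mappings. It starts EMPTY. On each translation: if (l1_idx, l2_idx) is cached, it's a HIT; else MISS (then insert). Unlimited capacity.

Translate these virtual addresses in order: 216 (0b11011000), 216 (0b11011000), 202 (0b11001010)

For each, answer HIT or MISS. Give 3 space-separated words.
Answer: MISS HIT MISS

Derivation:
vaddr=216: (6,3) not in TLB -> MISS, insert
vaddr=216: (6,3) in TLB -> HIT
vaddr=202: (6,1) not in TLB -> MISS, insert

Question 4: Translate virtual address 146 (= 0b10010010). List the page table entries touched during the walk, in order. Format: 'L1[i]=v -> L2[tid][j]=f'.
Answer: L1[4]=1 -> L2[1][2]=10

Derivation:
vaddr = 146 = 0b10010010
Split: l1_idx=4, l2_idx=2, offset=2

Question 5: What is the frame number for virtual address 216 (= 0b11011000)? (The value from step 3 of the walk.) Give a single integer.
Answer: 11

Derivation:
vaddr = 216: l1_idx=6, l2_idx=3
L1[6] = 3; L2[3][3] = 11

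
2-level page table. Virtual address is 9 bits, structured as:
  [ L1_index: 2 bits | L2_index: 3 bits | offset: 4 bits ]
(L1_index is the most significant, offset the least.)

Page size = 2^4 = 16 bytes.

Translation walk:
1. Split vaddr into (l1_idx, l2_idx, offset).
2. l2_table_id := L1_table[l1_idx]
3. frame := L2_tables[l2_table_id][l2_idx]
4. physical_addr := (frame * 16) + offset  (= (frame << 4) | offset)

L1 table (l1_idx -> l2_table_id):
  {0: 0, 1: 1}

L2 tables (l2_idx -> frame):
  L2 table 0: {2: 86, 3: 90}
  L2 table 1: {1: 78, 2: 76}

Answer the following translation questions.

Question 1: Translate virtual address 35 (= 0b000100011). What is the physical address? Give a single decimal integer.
Answer: 1379

Derivation:
vaddr = 35 = 0b000100011
Split: l1_idx=0, l2_idx=2, offset=3
L1[0] = 0
L2[0][2] = 86
paddr = 86 * 16 + 3 = 1379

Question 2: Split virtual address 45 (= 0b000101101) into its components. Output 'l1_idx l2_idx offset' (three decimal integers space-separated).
Answer: 0 2 13

Derivation:
vaddr = 45 = 0b000101101
  top 2 bits -> l1_idx = 0
  next 3 bits -> l2_idx = 2
  bottom 4 bits -> offset = 13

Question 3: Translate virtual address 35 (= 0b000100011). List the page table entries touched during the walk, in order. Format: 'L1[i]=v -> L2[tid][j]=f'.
Answer: L1[0]=0 -> L2[0][2]=86

Derivation:
vaddr = 35 = 0b000100011
Split: l1_idx=0, l2_idx=2, offset=3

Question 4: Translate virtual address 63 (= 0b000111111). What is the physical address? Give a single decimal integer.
vaddr = 63 = 0b000111111
Split: l1_idx=0, l2_idx=3, offset=15
L1[0] = 0
L2[0][3] = 90
paddr = 90 * 16 + 15 = 1455

Answer: 1455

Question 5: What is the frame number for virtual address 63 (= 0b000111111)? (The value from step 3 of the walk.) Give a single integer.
Answer: 90

Derivation:
vaddr = 63: l1_idx=0, l2_idx=3
L1[0] = 0; L2[0][3] = 90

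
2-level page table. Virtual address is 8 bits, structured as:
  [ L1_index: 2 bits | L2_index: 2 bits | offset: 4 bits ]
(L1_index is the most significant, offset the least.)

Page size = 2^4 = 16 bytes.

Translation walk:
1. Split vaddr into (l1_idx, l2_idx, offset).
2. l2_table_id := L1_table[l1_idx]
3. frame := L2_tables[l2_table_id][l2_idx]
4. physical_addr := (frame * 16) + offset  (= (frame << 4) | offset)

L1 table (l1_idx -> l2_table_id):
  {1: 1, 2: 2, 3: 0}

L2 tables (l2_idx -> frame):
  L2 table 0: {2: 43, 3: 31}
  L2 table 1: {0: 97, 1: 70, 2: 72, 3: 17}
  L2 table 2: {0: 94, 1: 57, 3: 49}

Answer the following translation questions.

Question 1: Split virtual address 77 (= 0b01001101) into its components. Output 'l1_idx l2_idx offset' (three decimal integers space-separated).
vaddr = 77 = 0b01001101
  top 2 bits -> l1_idx = 1
  next 2 bits -> l2_idx = 0
  bottom 4 bits -> offset = 13

Answer: 1 0 13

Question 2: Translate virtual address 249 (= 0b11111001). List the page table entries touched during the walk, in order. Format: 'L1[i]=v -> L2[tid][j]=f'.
vaddr = 249 = 0b11111001
Split: l1_idx=3, l2_idx=3, offset=9

Answer: L1[3]=0 -> L2[0][3]=31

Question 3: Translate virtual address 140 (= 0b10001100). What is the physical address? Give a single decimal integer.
Answer: 1516

Derivation:
vaddr = 140 = 0b10001100
Split: l1_idx=2, l2_idx=0, offset=12
L1[2] = 2
L2[2][0] = 94
paddr = 94 * 16 + 12 = 1516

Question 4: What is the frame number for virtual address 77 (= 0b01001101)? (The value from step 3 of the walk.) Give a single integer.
vaddr = 77: l1_idx=1, l2_idx=0
L1[1] = 1; L2[1][0] = 97

Answer: 97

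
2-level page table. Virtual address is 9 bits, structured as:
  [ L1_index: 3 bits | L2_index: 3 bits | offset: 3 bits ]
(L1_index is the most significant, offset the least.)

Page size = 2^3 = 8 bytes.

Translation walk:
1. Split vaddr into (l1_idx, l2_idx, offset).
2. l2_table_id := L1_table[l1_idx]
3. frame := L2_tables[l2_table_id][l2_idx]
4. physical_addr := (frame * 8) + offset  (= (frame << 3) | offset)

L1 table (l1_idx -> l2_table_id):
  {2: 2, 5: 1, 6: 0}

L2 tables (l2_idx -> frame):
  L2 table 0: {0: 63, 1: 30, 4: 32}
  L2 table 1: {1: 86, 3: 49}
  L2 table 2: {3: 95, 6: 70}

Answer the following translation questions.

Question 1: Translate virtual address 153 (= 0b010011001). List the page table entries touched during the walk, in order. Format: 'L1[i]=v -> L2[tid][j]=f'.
Answer: L1[2]=2 -> L2[2][3]=95

Derivation:
vaddr = 153 = 0b010011001
Split: l1_idx=2, l2_idx=3, offset=1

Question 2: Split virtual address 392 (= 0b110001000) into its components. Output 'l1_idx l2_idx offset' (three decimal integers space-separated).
vaddr = 392 = 0b110001000
  top 3 bits -> l1_idx = 6
  next 3 bits -> l2_idx = 1
  bottom 3 bits -> offset = 0

Answer: 6 1 0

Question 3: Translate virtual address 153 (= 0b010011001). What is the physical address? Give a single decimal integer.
vaddr = 153 = 0b010011001
Split: l1_idx=2, l2_idx=3, offset=1
L1[2] = 2
L2[2][3] = 95
paddr = 95 * 8 + 1 = 761

Answer: 761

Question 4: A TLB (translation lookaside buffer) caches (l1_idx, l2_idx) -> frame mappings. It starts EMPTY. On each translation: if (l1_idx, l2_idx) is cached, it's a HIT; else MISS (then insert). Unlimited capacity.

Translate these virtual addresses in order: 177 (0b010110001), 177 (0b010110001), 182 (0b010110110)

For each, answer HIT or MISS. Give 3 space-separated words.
Answer: MISS HIT HIT

Derivation:
vaddr=177: (2,6) not in TLB -> MISS, insert
vaddr=177: (2,6) in TLB -> HIT
vaddr=182: (2,6) in TLB -> HIT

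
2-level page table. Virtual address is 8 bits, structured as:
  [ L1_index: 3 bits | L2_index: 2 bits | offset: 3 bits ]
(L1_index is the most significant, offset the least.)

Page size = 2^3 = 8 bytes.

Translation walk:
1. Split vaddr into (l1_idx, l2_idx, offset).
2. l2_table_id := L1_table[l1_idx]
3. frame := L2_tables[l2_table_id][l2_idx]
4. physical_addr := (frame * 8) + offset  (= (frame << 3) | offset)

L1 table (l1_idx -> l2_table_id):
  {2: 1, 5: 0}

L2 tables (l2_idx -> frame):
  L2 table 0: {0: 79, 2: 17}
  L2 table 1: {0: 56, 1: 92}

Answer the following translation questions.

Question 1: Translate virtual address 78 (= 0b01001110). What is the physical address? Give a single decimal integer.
Answer: 742

Derivation:
vaddr = 78 = 0b01001110
Split: l1_idx=2, l2_idx=1, offset=6
L1[2] = 1
L2[1][1] = 92
paddr = 92 * 8 + 6 = 742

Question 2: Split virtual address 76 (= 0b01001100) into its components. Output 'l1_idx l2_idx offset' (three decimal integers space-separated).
vaddr = 76 = 0b01001100
  top 3 bits -> l1_idx = 2
  next 2 bits -> l2_idx = 1
  bottom 3 bits -> offset = 4

Answer: 2 1 4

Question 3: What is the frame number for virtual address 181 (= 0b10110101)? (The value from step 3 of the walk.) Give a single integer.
Answer: 17

Derivation:
vaddr = 181: l1_idx=5, l2_idx=2
L1[5] = 0; L2[0][2] = 17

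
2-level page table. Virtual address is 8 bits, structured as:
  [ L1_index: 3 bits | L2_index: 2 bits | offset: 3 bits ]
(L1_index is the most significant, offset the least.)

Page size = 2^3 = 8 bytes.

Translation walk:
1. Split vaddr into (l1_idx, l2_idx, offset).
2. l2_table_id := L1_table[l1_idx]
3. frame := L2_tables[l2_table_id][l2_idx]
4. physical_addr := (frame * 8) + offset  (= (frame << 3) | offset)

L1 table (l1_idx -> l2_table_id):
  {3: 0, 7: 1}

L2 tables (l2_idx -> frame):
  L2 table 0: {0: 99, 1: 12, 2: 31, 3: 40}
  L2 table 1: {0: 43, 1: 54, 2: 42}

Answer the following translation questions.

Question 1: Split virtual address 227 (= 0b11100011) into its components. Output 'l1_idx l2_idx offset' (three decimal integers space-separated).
Answer: 7 0 3

Derivation:
vaddr = 227 = 0b11100011
  top 3 bits -> l1_idx = 7
  next 2 bits -> l2_idx = 0
  bottom 3 bits -> offset = 3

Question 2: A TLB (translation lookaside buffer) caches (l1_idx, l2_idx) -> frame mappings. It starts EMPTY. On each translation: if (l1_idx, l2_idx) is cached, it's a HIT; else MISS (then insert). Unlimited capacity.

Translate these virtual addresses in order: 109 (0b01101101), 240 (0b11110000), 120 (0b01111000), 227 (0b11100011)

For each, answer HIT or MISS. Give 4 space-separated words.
vaddr=109: (3,1) not in TLB -> MISS, insert
vaddr=240: (7,2) not in TLB -> MISS, insert
vaddr=120: (3,3) not in TLB -> MISS, insert
vaddr=227: (7,0) not in TLB -> MISS, insert

Answer: MISS MISS MISS MISS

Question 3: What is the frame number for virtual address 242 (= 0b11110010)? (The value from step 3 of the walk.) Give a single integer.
Answer: 42

Derivation:
vaddr = 242: l1_idx=7, l2_idx=2
L1[7] = 1; L2[1][2] = 42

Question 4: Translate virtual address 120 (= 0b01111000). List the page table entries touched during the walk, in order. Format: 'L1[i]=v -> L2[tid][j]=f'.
Answer: L1[3]=0 -> L2[0][3]=40

Derivation:
vaddr = 120 = 0b01111000
Split: l1_idx=3, l2_idx=3, offset=0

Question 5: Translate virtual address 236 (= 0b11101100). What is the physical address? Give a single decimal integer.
vaddr = 236 = 0b11101100
Split: l1_idx=7, l2_idx=1, offset=4
L1[7] = 1
L2[1][1] = 54
paddr = 54 * 8 + 4 = 436

Answer: 436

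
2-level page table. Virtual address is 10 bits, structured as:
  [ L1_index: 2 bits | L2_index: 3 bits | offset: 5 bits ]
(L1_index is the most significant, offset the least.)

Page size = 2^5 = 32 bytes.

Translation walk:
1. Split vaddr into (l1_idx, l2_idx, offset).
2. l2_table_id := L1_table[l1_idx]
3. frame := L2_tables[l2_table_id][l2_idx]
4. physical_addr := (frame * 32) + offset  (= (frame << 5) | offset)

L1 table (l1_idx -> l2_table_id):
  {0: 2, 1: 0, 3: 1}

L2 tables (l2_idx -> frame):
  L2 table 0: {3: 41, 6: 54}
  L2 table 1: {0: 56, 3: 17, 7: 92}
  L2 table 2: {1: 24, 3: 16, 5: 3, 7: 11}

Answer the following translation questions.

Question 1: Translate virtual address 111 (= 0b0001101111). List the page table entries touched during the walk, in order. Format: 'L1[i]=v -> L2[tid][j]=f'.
Answer: L1[0]=2 -> L2[2][3]=16

Derivation:
vaddr = 111 = 0b0001101111
Split: l1_idx=0, l2_idx=3, offset=15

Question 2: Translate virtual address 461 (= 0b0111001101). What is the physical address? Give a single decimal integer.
Answer: 1741

Derivation:
vaddr = 461 = 0b0111001101
Split: l1_idx=1, l2_idx=6, offset=13
L1[1] = 0
L2[0][6] = 54
paddr = 54 * 32 + 13 = 1741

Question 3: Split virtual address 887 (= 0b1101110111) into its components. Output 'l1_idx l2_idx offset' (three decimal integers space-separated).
Answer: 3 3 23

Derivation:
vaddr = 887 = 0b1101110111
  top 2 bits -> l1_idx = 3
  next 3 bits -> l2_idx = 3
  bottom 5 bits -> offset = 23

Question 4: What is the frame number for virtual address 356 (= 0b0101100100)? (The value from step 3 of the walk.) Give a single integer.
vaddr = 356: l1_idx=1, l2_idx=3
L1[1] = 0; L2[0][3] = 41

Answer: 41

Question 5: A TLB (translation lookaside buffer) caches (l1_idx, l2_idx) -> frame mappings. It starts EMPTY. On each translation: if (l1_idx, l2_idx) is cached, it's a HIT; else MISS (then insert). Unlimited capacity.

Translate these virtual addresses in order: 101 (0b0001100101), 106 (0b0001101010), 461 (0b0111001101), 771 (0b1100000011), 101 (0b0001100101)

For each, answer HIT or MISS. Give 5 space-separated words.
vaddr=101: (0,3) not in TLB -> MISS, insert
vaddr=106: (0,3) in TLB -> HIT
vaddr=461: (1,6) not in TLB -> MISS, insert
vaddr=771: (3,0) not in TLB -> MISS, insert
vaddr=101: (0,3) in TLB -> HIT

Answer: MISS HIT MISS MISS HIT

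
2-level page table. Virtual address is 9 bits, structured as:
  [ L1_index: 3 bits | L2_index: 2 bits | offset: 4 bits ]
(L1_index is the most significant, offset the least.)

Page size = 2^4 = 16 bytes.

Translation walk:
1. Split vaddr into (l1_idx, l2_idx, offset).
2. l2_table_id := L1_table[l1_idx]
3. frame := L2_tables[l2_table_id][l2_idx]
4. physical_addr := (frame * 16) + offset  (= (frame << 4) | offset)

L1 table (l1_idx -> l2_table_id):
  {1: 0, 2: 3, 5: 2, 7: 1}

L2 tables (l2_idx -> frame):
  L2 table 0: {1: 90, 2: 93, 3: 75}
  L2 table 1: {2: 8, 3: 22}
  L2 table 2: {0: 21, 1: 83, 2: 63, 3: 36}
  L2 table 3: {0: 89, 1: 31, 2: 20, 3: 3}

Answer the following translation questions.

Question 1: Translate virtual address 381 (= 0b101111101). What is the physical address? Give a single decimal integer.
vaddr = 381 = 0b101111101
Split: l1_idx=5, l2_idx=3, offset=13
L1[5] = 2
L2[2][3] = 36
paddr = 36 * 16 + 13 = 589

Answer: 589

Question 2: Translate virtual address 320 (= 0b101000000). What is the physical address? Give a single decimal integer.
vaddr = 320 = 0b101000000
Split: l1_idx=5, l2_idx=0, offset=0
L1[5] = 2
L2[2][0] = 21
paddr = 21 * 16 + 0 = 336

Answer: 336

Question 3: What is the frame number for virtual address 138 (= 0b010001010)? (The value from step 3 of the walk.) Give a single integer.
vaddr = 138: l1_idx=2, l2_idx=0
L1[2] = 3; L2[3][0] = 89

Answer: 89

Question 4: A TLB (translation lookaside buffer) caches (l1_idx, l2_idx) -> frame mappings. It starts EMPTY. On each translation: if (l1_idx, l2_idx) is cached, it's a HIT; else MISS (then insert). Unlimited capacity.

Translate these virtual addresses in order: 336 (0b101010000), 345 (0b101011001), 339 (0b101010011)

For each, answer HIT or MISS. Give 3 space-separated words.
vaddr=336: (5,1) not in TLB -> MISS, insert
vaddr=345: (5,1) in TLB -> HIT
vaddr=339: (5,1) in TLB -> HIT

Answer: MISS HIT HIT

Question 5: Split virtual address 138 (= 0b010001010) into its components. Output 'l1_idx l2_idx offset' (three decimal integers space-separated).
Answer: 2 0 10

Derivation:
vaddr = 138 = 0b010001010
  top 3 bits -> l1_idx = 2
  next 2 bits -> l2_idx = 0
  bottom 4 bits -> offset = 10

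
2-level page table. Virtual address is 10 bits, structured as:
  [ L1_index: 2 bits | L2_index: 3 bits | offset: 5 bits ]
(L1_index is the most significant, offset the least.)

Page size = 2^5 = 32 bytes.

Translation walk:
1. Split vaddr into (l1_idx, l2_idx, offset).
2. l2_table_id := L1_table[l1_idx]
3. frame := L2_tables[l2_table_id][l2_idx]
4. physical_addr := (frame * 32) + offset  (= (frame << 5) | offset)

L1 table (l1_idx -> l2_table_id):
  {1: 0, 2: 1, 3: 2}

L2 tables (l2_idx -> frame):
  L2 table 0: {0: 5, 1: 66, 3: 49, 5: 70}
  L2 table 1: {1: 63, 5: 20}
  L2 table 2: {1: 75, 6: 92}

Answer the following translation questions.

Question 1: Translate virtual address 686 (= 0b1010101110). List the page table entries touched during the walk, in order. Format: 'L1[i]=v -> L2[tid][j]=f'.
Answer: L1[2]=1 -> L2[1][5]=20

Derivation:
vaddr = 686 = 0b1010101110
Split: l1_idx=2, l2_idx=5, offset=14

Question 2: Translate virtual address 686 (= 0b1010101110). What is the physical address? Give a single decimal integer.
vaddr = 686 = 0b1010101110
Split: l1_idx=2, l2_idx=5, offset=14
L1[2] = 1
L2[1][5] = 20
paddr = 20 * 32 + 14 = 654

Answer: 654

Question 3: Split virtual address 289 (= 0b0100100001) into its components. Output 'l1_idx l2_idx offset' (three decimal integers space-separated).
vaddr = 289 = 0b0100100001
  top 2 bits -> l1_idx = 1
  next 3 bits -> l2_idx = 1
  bottom 5 bits -> offset = 1

Answer: 1 1 1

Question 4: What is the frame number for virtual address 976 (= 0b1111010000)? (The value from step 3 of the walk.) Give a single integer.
Answer: 92

Derivation:
vaddr = 976: l1_idx=3, l2_idx=6
L1[3] = 2; L2[2][6] = 92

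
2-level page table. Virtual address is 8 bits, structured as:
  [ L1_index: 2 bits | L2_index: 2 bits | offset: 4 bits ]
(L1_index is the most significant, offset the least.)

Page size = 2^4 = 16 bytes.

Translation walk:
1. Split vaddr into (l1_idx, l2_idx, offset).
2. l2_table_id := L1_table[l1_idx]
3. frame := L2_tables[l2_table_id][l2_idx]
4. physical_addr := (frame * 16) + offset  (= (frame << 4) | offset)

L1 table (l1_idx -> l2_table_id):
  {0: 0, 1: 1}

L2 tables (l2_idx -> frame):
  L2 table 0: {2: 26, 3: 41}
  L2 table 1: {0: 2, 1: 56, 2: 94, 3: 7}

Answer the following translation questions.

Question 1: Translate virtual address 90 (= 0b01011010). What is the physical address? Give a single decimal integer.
vaddr = 90 = 0b01011010
Split: l1_idx=1, l2_idx=1, offset=10
L1[1] = 1
L2[1][1] = 56
paddr = 56 * 16 + 10 = 906

Answer: 906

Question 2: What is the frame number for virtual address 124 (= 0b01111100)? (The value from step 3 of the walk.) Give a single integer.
vaddr = 124: l1_idx=1, l2_idx=3
L1[1] = 1; L2[1][3] = 7

Answer: 7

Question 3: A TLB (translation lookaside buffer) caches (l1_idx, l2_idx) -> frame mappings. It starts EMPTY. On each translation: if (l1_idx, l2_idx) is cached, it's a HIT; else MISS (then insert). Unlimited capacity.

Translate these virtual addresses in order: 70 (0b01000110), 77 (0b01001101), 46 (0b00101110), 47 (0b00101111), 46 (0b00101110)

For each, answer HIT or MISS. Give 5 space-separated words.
vaddr=70: (1,0) not in TLB -> MISS, insert
vaddr=77: (1,0) in TLB -> HIT
vaddr=46: (0,2) not in TLB -> MISS, insert
vaddr=47: (0,2) in TLB -> HIT
vaddr=46: (0,2) in TLB -> HIT

Answer: MISS HIT MISS HIT HIT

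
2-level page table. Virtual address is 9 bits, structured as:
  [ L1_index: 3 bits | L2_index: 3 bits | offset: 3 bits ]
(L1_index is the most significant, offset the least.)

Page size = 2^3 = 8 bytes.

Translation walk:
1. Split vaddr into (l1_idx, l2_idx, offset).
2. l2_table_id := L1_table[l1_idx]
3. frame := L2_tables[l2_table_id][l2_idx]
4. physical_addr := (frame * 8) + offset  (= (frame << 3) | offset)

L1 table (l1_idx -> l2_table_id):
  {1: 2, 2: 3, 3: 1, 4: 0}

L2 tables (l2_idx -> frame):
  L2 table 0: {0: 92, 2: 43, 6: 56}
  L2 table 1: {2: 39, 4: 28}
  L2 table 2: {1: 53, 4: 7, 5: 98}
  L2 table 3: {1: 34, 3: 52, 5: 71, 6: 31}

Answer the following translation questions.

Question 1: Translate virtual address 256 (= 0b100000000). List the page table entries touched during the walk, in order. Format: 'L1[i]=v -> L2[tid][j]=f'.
Answer: L1[4]=0 -> L2[0][0]=92

Derivation:
vaddr = 256 = 0b100000000
Split: l1_idx=4, l2_idx=0, offset=0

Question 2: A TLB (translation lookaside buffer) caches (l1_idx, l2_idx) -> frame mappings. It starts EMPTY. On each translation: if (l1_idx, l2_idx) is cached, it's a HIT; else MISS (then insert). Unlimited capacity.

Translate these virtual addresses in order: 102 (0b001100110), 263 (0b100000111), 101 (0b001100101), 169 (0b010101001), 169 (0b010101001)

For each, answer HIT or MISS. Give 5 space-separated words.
vaddr=102: (1,4) not in TLB -> MISS, insert
vaddr=263: (4,0) not in TLB -> MISS, insert
vaddr=101: (1,4) in TLB -> HIT
vaddr=169: (2,5) not in TLB -> MISS, insert
vaddr=169: (2,5) in TLB -> HIT

Answer: MISS MISS HIT MISS HIT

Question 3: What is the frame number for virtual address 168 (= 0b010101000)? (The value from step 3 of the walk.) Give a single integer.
Answer: 71

Derivation:
vaddr = 168: l1_idx=2, l2_idx=5
L1[2] = 3; L2[3][5] = 71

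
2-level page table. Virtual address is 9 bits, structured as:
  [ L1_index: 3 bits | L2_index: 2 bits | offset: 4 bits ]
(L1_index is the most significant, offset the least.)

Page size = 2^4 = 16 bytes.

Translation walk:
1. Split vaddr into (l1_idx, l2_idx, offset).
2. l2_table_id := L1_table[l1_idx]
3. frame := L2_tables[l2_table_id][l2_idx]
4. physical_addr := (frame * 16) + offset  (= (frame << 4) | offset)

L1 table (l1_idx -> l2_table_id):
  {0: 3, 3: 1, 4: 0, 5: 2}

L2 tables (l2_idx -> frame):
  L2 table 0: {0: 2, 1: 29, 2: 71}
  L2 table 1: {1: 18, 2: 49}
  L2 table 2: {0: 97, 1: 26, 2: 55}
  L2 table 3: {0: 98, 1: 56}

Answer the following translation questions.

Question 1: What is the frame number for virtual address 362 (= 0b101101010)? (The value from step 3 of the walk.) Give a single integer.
vaddr = 362: l1_idx=5, l2_idx=2
L1[5] = 2; L2[2][2] = 55

Answer: 55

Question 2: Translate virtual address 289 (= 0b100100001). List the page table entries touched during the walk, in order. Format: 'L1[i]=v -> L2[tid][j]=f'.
vaddr = 289 = 0b100100001
Split: l1_idx=4, l2_idx=2, offset=1

Answer: L1[4]=0 -> L2[0][2]=71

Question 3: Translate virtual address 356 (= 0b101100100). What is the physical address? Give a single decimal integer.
vaddr = 356 = 0b101100100
Split: l1_idx=5, l2_idx=2, offset=4
L1[5] = 2
L2[2][2] = 55
paddr = 55 * 16 + 4 = 884

Answer: 884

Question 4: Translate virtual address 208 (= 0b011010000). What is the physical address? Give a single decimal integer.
Answer: 288

Derivation:
vaddr = 208 = 0b011010000
Split: l1_idx=3, l2_idx=1, offset=0
L1[3] = 1
L2[1][1] = 18
paddr = 18 * 16 + 0 = 288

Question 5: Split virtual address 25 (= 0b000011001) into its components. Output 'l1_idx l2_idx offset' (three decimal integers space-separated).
vaddr = 25 = 0b000011001
  top 3 bits -> l1_idx = 0
  next 2 bits -> l2_idx = 1
  bottom 4 bits -> offset = 9

Answer: 0 1 9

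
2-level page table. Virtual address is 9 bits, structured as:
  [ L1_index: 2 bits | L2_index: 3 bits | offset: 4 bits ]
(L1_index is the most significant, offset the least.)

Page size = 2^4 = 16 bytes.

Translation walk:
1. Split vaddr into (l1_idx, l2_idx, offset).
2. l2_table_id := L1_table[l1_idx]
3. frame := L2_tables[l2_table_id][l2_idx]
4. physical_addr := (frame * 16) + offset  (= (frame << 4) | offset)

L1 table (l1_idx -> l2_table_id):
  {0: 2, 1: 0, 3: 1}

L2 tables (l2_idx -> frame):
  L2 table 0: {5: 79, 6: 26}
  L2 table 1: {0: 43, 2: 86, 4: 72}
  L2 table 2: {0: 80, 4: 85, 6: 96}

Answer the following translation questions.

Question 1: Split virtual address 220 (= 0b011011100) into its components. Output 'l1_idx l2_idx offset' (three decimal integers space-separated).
vaddr = 220 = 0b011011100
  top 2 bits -> l1_idx = 1
  next 3 bits -> l2_idx = 5
  bottom 4 bits -> offset = 12

Answer: 1 5 12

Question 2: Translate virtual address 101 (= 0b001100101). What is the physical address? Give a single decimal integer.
Answer: 1541

Derivation:
vaddr = 101 = 0b001100101
Split: l1_idx=0, l2_idx=6, offset=5
L1[0] = 2
L2[2][6] = 96
paddr = 96 * 16 + 5 = 1541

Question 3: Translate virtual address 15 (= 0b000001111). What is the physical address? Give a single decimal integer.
Answer: 1295

Derivation:
vaddr = 15 = 0b000001111
Split: l1_idx=0, l2_idx=0, offset=15
L1[0] = 2
L2[2][0] = 80
paddr = 80 * 16 + 15 = 1295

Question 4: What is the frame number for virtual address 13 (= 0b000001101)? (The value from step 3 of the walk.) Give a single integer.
Answer: 80

Derivation:
vaddr = 13: l1_idx=0, l2_idx=0
L1[0] = 2; L2[2][0] = 80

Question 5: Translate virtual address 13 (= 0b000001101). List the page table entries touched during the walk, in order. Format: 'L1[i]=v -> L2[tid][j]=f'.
vaddr = 13 = 0b000001101
Split: l1_idx=0, l2_idx=0, offset=13

Answer: L1[0]=2 -> L2[2][0]=80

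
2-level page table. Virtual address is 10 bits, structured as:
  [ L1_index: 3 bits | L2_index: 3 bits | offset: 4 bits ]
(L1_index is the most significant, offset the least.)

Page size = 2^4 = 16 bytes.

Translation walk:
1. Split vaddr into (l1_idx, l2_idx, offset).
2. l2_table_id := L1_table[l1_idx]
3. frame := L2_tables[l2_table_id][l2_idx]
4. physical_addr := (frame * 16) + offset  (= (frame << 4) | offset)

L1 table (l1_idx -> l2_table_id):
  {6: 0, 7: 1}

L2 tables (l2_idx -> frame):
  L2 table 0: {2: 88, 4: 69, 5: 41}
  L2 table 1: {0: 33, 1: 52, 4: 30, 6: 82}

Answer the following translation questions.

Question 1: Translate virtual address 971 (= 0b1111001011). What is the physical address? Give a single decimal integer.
Answer: 491

Derivation:
vaddr = 971 = 0b1111001011
Split: l1_idx=7, l2_idx=4, offset=11
L1[7] = 1
L2[1][4] = 30
paddr = 30 * 16 + 11 = 491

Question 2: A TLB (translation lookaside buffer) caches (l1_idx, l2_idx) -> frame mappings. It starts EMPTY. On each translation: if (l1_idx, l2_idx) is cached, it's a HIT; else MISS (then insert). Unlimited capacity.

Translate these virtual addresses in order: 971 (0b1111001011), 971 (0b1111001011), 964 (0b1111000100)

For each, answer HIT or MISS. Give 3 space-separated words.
Answer: MISS HIT HIT

Derivation:
vaddr=971: (7,4) not in TLB -> MISS, insert
vaddr=971: (7,4) in TLB -> HIT
vaddr=964: (7,4) in TLB -> HIT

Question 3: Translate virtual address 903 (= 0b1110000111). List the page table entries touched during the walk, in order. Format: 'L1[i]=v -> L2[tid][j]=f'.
vaddr = 903 = 0b1110000111
Split: l1_idx=7, l2_idx=0, offset=7

Answer: L1[7]=1 -> L2[1][0]=33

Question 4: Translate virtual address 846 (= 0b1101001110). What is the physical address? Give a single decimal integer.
Answer: 1118

Derivation:
vaddr = 846 = 0b1101001110
Split: l1_idx=6, l2_idx=4, offset=14
L1[6] = 0
L2[0][4] = 69
paddr = 69 * 16 + 14 = 1118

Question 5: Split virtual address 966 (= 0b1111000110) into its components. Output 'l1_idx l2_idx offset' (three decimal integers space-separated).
Answer: 7 4 6

Derivation:
vaddr = 966 = 0b1111000110
  top 3 bits -> l1_idx = 7
  next 3 bits -> l2_idx = 4
  bottom 4 bits -> offset = 6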